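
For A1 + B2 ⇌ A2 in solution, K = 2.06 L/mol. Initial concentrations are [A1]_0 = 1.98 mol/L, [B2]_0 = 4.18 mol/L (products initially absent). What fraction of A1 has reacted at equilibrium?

X = 0.838

Let X = conversion of A1; extent ξ = 1.98·X mol/L.
Concentrations: [A1] = 1.98 − 1.98X; [B2] = 4.18 − 1.98X; [A2] = 1.98X.
K = [A2] / ([A1] [B2]).
This equals 2.06 at X = 0.838 (the root in 0 < X < 1).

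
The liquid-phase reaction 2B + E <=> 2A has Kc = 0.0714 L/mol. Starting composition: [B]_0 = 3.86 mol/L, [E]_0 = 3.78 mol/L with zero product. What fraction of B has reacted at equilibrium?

X = 0.322

Let X = conversion of B; extent ξ = 3.86X/2 mol/L.
Concentrations: [B] = 3.86 − 3.86X; [E] = 3.78 − 1.93X; [A] = 3.86X.
Kc = [A]^2 / ([B]^2 [E]).
This equals 0.0714 at X = 0.322 (the root in 0 < X < 1).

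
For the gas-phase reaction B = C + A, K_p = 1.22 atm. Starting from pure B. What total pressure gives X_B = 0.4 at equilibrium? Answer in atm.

Let X = conversion of B (basis 1 mol B); extent of reaction ξ = X.
Species balance: n_B = 1 − X; n_C = X; n_A = X.
n_T = Σnᵢ = 1 + X.
K_p = p_C p_A / (p_B) with p_i = (n_i/n_T)·P.
At X = 0.4: the mole-fraction product g(X) = Π y_i^ν_i = 0.1905. Since K_p = g(X)·P^{1}, P = (K_p/g)^(1/1) = (1.22/0.1905)^(1/1) = 6.4 atm.

P = 6.4 atm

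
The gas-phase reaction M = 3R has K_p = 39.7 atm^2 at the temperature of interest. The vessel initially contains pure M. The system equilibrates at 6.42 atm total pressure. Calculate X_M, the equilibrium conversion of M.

Basis: 1 mol M initially; let X = conversion of M. Extent ξ = X.
Moles: n_M = 1 − X; n_R = 3X.
n_T = Σnᵢ = 1 + 2X.
With p_i = (n_i/n_T)P, K_p = p_R^3 / (p_M).
Setting this equal to 39.7 atm^2 and taking the physical root (0 < X < 1) gives X = 0.412.

X = 0.412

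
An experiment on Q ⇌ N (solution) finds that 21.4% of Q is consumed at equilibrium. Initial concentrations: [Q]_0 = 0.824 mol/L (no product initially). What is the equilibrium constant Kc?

Kc = 0.272

Let X = conversion of Q.
Concentrations: [Q] = 0.824 − 0.824X; [N] = 0.824X.
At X = 0.214: [Q] = 0.648, [N] = 0.176.
Kc = [N] / ([Q]) = 0.272.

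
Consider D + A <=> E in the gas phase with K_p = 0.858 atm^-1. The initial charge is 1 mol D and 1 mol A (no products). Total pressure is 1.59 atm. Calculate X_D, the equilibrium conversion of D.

X = 0.350

Basis: 1 mol D initially; let X = conversion of D. Extent ξ = X.
Mole table: n_D = 1 − X; n_A = 1 − X; n_E = X.
n_T = Σnᵢ = 2 − X.
y_i = n_i/n_T, p_i = y_i·P. K_p = p_E / (p_D p_A).
This yields a degree-2 equation in X; solving on (0,1), X = 0.350.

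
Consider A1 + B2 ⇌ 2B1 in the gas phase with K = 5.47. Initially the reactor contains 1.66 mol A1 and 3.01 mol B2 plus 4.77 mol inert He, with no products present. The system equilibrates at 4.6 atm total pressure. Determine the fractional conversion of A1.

Let X = conversion of A1 (basis 1.66 mol A1); extent of reaction ξ = 1.66X.
At extent ξ: n_A1 = 1.66 − 1.66X; n_B2 = 3.01 − 1.66X; n_B1 = 3.32X; n_I = 4.77 (inert).
Total moles n_T = 9.44 (Δν = 0, constant).
With p_i = (n_i/n_T)P, K = p_B1^2 / (p_A1 p_B2).
Equating to 5.47 and solving on 0 < X < 1: X = 0.690.

X = 0.690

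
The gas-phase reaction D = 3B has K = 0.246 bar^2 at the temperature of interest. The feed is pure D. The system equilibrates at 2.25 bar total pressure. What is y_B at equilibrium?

y_B = 0.321

Basis: 1 mol D initially; let X = conversion of D. Extent ξ = X.
Mole table: n_D = 1 − X; n_B = 3X.
n_T = Σnᵢ = 1 + 2X.
With p_i = (n_i/n_T)P, K = p_B^3 / (p_D).
Equating to 0.246 bar^2 and solving on 0 < X < 1: X = 0.136.
Then n_B = 0.408, n_T = 1.27, so y_B = 0.321.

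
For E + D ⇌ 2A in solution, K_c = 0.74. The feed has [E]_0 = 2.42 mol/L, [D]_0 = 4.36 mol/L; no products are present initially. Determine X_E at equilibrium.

X = 0.396

Let X = conversion of E; extent ξ = 2.42·X mol/L.
Concentrations: [E] = 2.42 − 2.42X; [D] = 4.36 − 2.42X; [A] = 4.84X.
K_c = [A]^2 / ([E] [D]).
Setting equal to 0.74 and solving for X on (0,1) gives X = 0.396.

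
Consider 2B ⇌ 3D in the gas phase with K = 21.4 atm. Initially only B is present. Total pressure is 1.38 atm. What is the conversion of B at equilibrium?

Basis: 1 mol B initially; let X = conversion of B. Extent ξ = 0.5X.
Mole table: n_B = 1 − X; n_D = 1.5X.
Total moles n_T = 1 + 0.5X.
With p_i = (n_i/n_T)P, K = p_D^3 / (p_B^2).
Setting this equal to 21.4 atm and taking the physical root (0 < X < 1) gives X = 0.744.

X = 0.744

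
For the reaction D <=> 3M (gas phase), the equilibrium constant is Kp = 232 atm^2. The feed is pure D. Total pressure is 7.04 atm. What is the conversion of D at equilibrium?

X = 0.677

Let X = conversion of D (basis 1 mol D); extent of reaction ξ = X.
Species balance: n_D = 1 − X; n_M = 3X.
Total moles n_T = 1 + 2X.
y_i = n_i/n_T, p_i = y_i·P. Kp = p_M^3 / (p_D).
This yields a degree-3 equation in X; solving on (0,1), X = 0.677.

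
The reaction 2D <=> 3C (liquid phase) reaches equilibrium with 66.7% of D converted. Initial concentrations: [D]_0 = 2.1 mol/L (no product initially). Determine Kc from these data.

Let X = conversion of D.
Concentrations: [D] = 2.1 − 2.1X; [C] = 3.15X.
At X = 0.667: [D] = 0.699, [C] = 2.1.
Kc = [C]^3 / ([D]^2) = 19 mol/L.

Kc = 19 mol/L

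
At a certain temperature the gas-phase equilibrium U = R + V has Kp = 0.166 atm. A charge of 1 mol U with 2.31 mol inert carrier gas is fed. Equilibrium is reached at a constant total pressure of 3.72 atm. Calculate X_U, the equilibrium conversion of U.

X = 0.330

Take 1 mol U as basis and let X be its fractional conversion, so ξ = X.
Species balance: n_U = 1 − X; n_R = X; n_V = X; n_I = 2.31 (inert).
Summing: n_T = 3.31 + X.
With p_i = (n_i/n_T)P, Kp = p_R p_V / (p_U).
Equating to 0.166 atm and solving on 0 < X < 1: X = 0.330.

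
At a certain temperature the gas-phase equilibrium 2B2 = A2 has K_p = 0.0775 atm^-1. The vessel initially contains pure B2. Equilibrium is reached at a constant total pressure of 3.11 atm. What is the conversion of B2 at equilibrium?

Take 1 mol B2 as basis and let X be its fractional conversion, so ξ = 0.5X.
Species balance: n_B2 = 1 − X; n_A2 = 0.5X.
Total moles n_T = 1 − 0.5X.
With p_i = (n_i/n_T)P, K_p = p_A2 / (p_B2^2).
Setting this equal to 0.0775 atm^-1 and taking the physical root (0 < X < 1) gives X = 0.286.

X = 0.286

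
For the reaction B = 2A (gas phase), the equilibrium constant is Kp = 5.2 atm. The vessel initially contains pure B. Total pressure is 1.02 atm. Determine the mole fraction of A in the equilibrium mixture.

Basis: 1 mol B initially; let X = conversion of B. Extent ξ = X.
Mole table: n_B = 1 − X; n_A = 2X.
Summing: n_T = 1 + X.
Mole fractions y_i = n_i/n_T; Kp = p_A^2 / (p_B) with p_i = y_i·P.
This yields a degree-2 equation in X; solving on (0,1), X = 0.749.
Then n_A = 1.5, n_T = 1.75, so y_A = 0.856.

y_A = 0.856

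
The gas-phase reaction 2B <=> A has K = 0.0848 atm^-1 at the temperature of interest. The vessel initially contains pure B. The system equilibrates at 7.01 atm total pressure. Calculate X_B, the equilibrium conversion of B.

Basis: 1 mol B initially; let X = conversion of B. Extent ξ = 0.5X.
Species balance: n_B = 1 − X; n_A = 0.5X.
n_T = Σnᵢ = 1 − 0.5X.
Mole fractions y_i = n_i/n_T; K = p_A / (p_B^2) with p_i = y_i·P.
This yields a degree-2 equation in X; solving on (0,1), X = 0.456.

X = 0.456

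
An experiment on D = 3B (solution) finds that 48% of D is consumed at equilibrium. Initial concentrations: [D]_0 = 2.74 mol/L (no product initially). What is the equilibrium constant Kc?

Let X = conversion of D.
Concentrations: [D] = 2.74 − 2.74X; [B] = 8.22X.
At X = 0.48: [D] = 1.42, [B] = 3.95.
Kc = [B]^3 / ([D]) = 43.1 (mol/L)^2.

Kc = 43.1 (mol/L)^2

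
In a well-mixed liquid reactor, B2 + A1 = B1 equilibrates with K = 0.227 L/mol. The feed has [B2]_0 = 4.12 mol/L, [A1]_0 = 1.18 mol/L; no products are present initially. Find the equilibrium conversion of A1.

Let X = conversion of A1; extent ξ = 1.18·X mol/L.
Concentrations: [B2] = 4.12 − 1.18X; [A1] = 1.18 − 1.18X; [B1] = 1.18X.
K = [B1] / ([B2] [A1]).
Equating to 0.227 L/mol: the physical root is X = 0.449.

X = 0.449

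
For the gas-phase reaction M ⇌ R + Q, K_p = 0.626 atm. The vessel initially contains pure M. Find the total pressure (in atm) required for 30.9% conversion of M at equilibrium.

Let X = conversion of M (basis 1 mol M); extent of reaction ξ = X.
Species balance: n_M = 1 − X; n_R = X; n_Q = X.
Total moles n_T = 1 + X.
K_p = p_R p_Q / (p_M) with p_i = (n_i/n_T)·P.
At X = 0.309: the mole-fraction product g(X) = Π y_i^ν_i = 0.1056. Since K_p = g(X)·P^{1}, P = (K_p/g)^(1/1) = (0.626/0.1056)^(1/1) = 5.93 atm.

P = 5.93 atm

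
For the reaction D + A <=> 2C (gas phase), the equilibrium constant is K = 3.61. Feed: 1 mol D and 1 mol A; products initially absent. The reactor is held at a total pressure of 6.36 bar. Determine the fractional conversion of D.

Let X = conversion of D (basis 1 mol D); extent of reaction ξ = X.
Moles: n_D = 1 − X; n_A = 1 − X; n_C = 2X.
n_T stays at 2 (no change in mole number).
Mole fractions y_i = n_i/n_T; K = p_C^2 / (p_D p_A) with p_i = y_i·P.
Setting this equal to 3.61 and taking the physical root (0 < X < 1) gives X = 0.487.

X = 0.487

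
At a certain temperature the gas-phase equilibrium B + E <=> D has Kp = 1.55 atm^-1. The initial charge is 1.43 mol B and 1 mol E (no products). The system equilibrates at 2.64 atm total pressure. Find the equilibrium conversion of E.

Basis: 1 mol E initially; let X = conversion of E. Extent ξ = X.
Species balance: n_B = 1.43 − X; n_E = 1 − X; n_D = X.
Summing: n_T = 2.43 − X.
y_i = n_i/n_T, p_i = y_i·P. Kp = p_D / (p_B p_E).
This yields a degree-2 equation in X; solving on (0,1), X = 0.643.

X = 0.643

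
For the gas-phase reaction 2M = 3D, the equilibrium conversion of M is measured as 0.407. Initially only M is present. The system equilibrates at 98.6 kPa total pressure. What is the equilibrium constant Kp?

Basis: 1 mol M initially; let X = conversion of M. Extent ξ = 0.5X.
Moles: n_M = 1 − X; n_D = 1.5X.
n_T = Σnᵢ = 1 + 0.5X.
At X = 0.407: n_M = 0.593, n_D = 0.61, n_T = 1.2.
p_i = (n_i/n_T)·P. Kp = p_D^3 / (p_M^2) = 53 kPa.

Kp = 53 kPa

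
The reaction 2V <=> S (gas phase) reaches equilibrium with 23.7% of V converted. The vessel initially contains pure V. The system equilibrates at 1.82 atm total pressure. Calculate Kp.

Kp = 0.0986 atm^-1

Basis: 1 mol V initially; let X = conversion of V. Extent ξ = 0.5X.
Mole table: n_V = 1 − X; n_S = 0.5X.
Total moles n_T = 1 − 0.5X.
At X = 0.237: n_V = 0.763, n_S = 0.118, n_T = 0.881.
p_i = (n_i/n_T)·P. Kp = p_S / (p_V^2) = 0.0986 atm^-1.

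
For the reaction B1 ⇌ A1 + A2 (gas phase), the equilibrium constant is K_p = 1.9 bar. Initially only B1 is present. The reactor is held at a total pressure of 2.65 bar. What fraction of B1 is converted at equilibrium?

Take 1 mol B1 as basis and let X be its fractional conversion, so ξ = X.
At extent ξ: n_B1 = 1 − X; n_A1 = X; n_A2 = X.
Total moles n_T = 1 + X.
With p_i = (n_i/n_T)P, K_p = p_A1 p_A2 / (p_B1).
This yields a degree-2 equation in X; solving on (0,1), X = 0.646.

X = 0.646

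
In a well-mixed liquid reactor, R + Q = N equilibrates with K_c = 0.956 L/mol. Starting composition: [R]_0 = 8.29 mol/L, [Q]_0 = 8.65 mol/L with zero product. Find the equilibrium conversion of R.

Let X = conversion of R; extent ξ = 8.29·X mol/L.
Concentrations: [R] = 8.29 − 8.29X; [Q] = 8.65 − 8.29X; [N] = 8.29X.
K_c = [N] / ([R] [Q]).
Solving K_c = 0.956 for X ∈ (0,1): X = 0.720.

X = 0.720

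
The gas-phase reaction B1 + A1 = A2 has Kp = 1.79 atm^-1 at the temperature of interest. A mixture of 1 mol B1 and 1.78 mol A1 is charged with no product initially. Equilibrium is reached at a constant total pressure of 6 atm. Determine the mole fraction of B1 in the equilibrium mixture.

y_B1 = 0.083

Take 1 mol B1 as basis and let X be its fractional conversion, so ξ = X.
Moles: n_B1 = 1 − X; n_A1 = 1.78 − X; n_A2 = X.
Summing: n_T = 2.78 − X.
Mole fractions y_i = n_i/n_T; Kp = p_A2 / (p_B1 p_A1) with p_i = y_i·P.
Equating to 1.79 atm^-1 and solving on 0 < X < 1: X = 0.839.
Then n_B1 = 0.161, n_T = 1.94, so y_B1 = 0.083.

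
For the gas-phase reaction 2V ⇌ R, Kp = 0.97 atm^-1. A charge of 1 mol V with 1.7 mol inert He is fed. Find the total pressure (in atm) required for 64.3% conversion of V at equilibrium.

Basis: 1 mol V initially; let X = conversion of V. Extent ξ = 0.5X.
Moles: n_V = 1 − X; n_R = 0.5X; n_I = 1.7 (inert).
Summing: n_T = 2.7 − 0.5X.
Kp = p_R / (p_V^2) with p_i = (n_i/n_T)·P.
At X = 0.643: the mole-fraction product g(X) = Π y_i^ν_i = 6. Since Kp = g(X)·P^{-1}, P = (g/Kp)^(1/1) = (6/0.97)^(1/1) = 6.19 atm.

P = 6.19 atm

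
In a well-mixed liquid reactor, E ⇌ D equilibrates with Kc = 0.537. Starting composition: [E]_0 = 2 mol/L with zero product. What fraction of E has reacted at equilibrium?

X = 0.349

Let X = conversion of E; extent ξ = 2·X mol/L.
Concentrations: [E] = 2 − 2X; [D] = 2X.
Kc = [D] / ([E]).
Solving Kc = 0.537 for X ∈ (0,1): X = 0.349.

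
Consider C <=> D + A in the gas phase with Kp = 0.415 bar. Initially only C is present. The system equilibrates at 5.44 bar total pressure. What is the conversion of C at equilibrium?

X = 0.266

Take 1 mol C as basis and let X be its fractional conversion, so ξ = X.
At extent ξ: n_C = 1 − X; n_D = X; n_A = X.
Summing: n_T = 1 + X.
Mole fractions y_i = n_i/n_T; Kp = p_D p_A / (p_C) with p_i = y_i·P.
This yields a degree-2 equation in X; solving on (0,1), X = 0.266.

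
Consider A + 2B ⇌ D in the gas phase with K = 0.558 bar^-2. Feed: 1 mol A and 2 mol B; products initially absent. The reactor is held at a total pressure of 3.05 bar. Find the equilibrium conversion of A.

Let X = conversion of A (basis 1 mol A); extent of reaction ξ = X.
Species balance: n_A = 1 − X; n_B = 2 − 2X; n_D = X.
Total moles n_T = 3 − 2X.
y_i = n_i/n_T, p_i = y_i·P. K = p_D / (p_A p_B^2).
Substituting and setting equal to 0.558 bar^-2 gives a polynomial in X; the root in (0,1) is X = 0.542.

X = 0.542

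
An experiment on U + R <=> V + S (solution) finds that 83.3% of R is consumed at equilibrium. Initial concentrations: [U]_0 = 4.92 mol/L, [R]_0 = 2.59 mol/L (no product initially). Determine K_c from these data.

K_c = 3.9

Let X = conversion of R.
Concentrations: [U] = 4.92 − 2.59X; [R] = 2.59 − 2.59X; [V] = 2.59X; [S] = 2.59X.
At X = 0.833: [U] = 2.76, [R] = 0.433, [V] = 2.16, [S] = 2.16.
K_c = [V] [S] / ([U] [R]) = 3.9.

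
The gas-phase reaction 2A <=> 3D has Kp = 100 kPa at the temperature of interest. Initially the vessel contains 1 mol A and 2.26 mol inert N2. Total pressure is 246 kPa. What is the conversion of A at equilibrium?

X = 0.483

Basis: 1 mol A initially; let X = conversion of A. Extent ξ = 0.5X.
At extent ξ: n_A = 1 − X; n_D = 1.5X; n_I = 2.26 (inert).
Summing: n_T = 3.26 + 0.5X.
With p_i = (n_i/n_T)P, Kp = p_D^3 / (p_A^2).
Substituting and setting equal to 100 kPa gives a polynomial in X; the root in (0,1) is X = 0.483.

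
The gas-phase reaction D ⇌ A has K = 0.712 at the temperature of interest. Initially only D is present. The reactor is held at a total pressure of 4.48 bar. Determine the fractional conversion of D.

Let X = conversion of D (basis 1 mol D); extent of reaction ξ = X.
At extent ξ: n_D = 1 − X; n_A = X.
n_T stays at 1 (no change in mole number).
Mole fractions y_i = n_i/n_T; K = p_A / (p_D) with p_i = y_i·P.
Substituting and setting equal to 0.712 gives a polynomial in X; the root in (0,1) is X = 0.416.

X = 0.416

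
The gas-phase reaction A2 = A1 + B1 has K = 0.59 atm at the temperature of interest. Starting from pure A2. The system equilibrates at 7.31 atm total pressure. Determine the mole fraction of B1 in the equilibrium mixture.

Let X = conversion of A2 (basis 1 mol A2); extent of reaction ξ = X.
Species balance: n_A2 = 1 − X; n_A1 = X; n_B1 = X.
Summing: n_T = 1 + X.
y_i = n_i/n_T, p_i = y_i·P. K = p_A1 p_B1 / (p_A2).
This yields a degree-2 equation in X; solving on (0,1), X = 0.273.
Then n_B1 = 0.273, n_T = 1.27, so y_B1 = 0.215.

y_B1 = 0.215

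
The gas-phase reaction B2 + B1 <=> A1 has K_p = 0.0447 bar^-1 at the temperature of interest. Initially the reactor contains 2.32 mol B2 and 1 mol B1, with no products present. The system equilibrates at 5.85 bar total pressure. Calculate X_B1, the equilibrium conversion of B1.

Basis: 1 mol B1 initially; let X = conversion of B1. Extent ξ = X.
Mole table: n_B2 = 2.32 − X; n_B1 = 1 − X; n_A1 = X.
Summing: n_T = 3.32 − X.
Mole fractions y_i = n_i/n_T; K_p = p_A1 / (p_B2 p_B1) with p_i = y_i·P.
Substituting and setting equal to 0.0447 bar^-1 gives a polynomial in X; the root in (0,1) is X = 0.152.

X = 0.152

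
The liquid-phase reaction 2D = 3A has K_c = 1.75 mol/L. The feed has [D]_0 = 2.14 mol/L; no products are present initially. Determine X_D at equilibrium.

X = 0.429

Let X = conversion of D; extent ξ = 2.14X/2 mol/L.
Concentrations: [D] = 2.14 − 2.14X; [A] = 3.21X.
K_c = [A]^3 / ([D]^2).
Equating to 1.75 mol/L: the physical root is X = 0.429.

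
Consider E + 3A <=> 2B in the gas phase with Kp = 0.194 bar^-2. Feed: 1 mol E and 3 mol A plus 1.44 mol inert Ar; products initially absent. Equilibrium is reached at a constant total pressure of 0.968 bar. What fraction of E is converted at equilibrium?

Take 1 mol E as basis and let X be its fractional conversion, so ξ = X.
Species balance: n_E = 1 − X; n_A = 3 − 3X; n_B = 2X; n_I = 1.44 (inert).
n_T = Σnᵢ = 5.44 − 2X.
y_i = n_i/n_T, p_i = y_i·P. Kp = p_B^2 / (p_E p_A^3).
Setting this equal to 0.194 bar^-2 and taking the physical root (0 < X < 1) gives X = 0.154.

X = 0.154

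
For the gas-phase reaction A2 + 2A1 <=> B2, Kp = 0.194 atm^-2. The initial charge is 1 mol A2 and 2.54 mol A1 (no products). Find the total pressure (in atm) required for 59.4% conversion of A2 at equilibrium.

P = 4.78 atm

Take 1 mol A2 as basis and let X be its fractional conversion, so ξ = X.
Mole table: n_A2 = 1 − X; n_A1 = 2.54 − 2X; n_B2 = X.
Total moles n_T = 3.54 − 2X.
Kp = p_B2 / (p_A2 p_A1^2) with p_i = (n_i/n_T)·P.
At X = 0.594: the mole-fraction product g(X) = Π y_i^ν_i = 4.428. Since Kp = g(X)·P^{-2}, P = (g/Kp)^(1/2) = (4.428/0.194)^(1/2) = 4.78 atm.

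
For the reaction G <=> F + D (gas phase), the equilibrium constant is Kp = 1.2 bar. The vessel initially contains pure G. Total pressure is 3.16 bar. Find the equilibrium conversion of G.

X = 0.525

Take 1 mol G as basis and let X be its fractional conversion, so ξ = X.
Mole table: n_G = 1 − X; n_F = X; n_D = X.
n_T = Σnᵢ = 1 + X.
With p_i = (n_i/n_T)P, Kp = p_F p_D / (p_G).
Setting this equal to 1.2 bar and taking the physical root (0 < X < 1) gives X = 0.525.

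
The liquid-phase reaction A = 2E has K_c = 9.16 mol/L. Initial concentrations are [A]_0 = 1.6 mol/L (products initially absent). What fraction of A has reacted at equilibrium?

X = 0.678

Let X = conversion of A; extent ξ = 1.6·X mol/L.
Concentrations: [A] = 1.6 − 1.6X; [E] = 3.2X.
K_c = [E]^2 / ([A]).
Solving K_c = 9.16 for X ∈ (0,1): X = 0.678.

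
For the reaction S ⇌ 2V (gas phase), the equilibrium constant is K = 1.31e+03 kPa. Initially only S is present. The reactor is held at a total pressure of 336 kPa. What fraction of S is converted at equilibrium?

Take 1 mol S as basis and let X be its fractional conversion, so ξ = X.
Moles: n_S = 1 − X; n_V = 2X.
Total moles n_T = 1 + X.
y_i = n_i/n_T, p_i = y_i·P. K = p_V^2 / (p_S).
This yields a degree-2 equation in X; solving on (0,1), X = 0.703.

X = 0.703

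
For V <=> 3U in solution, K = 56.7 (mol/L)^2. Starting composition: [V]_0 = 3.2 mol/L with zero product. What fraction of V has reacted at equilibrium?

X = 0.476

Let X = conversion of V; extent ξ = 3.2·X mol/L.
Concentrations: [V] = 3.2 − 3.2X; [U] = 9.6X.
K = [U]^3 / ([V]).
Solving K = 56.7 for X ∈ (0,1): X = 0.476.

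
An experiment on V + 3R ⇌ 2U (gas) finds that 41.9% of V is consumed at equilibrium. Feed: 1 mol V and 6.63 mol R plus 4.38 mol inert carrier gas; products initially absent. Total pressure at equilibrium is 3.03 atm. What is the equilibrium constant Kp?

Kp = 0.106 atm^-2

Basis: 1 mol V initially; let X = conversion of V. Extent ξ = X.
Species balance: n_V = 1 − X; n_R = 6.63 − 3X; n_U = 2X; n_I = 4.38 (inert).
Total moles n_T = 12 − 2X.
At X = 0.419: n_V = 0.581, n_R = 5.37, n_U = 0.838, n_T = 11.2.
p_i = (n_i/n_T)·P. Kp = p_U^2 / (p_V p_R^3) = 0.106 atm^-2.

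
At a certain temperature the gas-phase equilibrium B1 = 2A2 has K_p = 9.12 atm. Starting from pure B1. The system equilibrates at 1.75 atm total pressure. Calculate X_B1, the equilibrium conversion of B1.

X = 0.752

Take 1 mol B1 as basis and let X be its fractional conversion, so ξ = X.
Species balance: n_B1 = 1 − X; n_A2 = 2X.
Total moles n_T = 1 + X.
Mole fractions y_i = n_i/n_T; K_p = p_A2^2 / (p_B1) with p_i = y_i·P.
Setting this equal to 9.12 atm and taking the physical root (0 < X < 1) gives X = 0.752.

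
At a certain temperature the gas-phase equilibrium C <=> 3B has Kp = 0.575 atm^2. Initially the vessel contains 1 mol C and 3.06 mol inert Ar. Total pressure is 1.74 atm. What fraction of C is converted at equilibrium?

Basis: 1 mol C initially; let X = conversion of C. Extent ξ = X.
Mole table: n_C = 1 − X; n_B = 3X; n_I = 3.06 (inert).
Summing: n_T = 4.06 + 2X.
Mole fractions y_i = n_i/n_T; Kp = p_B^3 / (p_C) with p_i = y_i·P.
Equating to 0.575 atm^2 and solving on 0 < X < 1: X = 0.456.

X = 0.456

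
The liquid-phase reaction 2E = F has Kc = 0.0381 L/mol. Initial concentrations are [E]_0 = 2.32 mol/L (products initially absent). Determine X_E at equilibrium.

Let X = conversion of E; extent ξ = 2.32X/2 mol/L.
Concentrations: [E] = 2.32 − 2.32X; [F] = 1.16X.
Kc = [F] / ([E]^2).
This equals 0.0381 at X = 0.133 (the root in 0 < X < 1).

X = 0.133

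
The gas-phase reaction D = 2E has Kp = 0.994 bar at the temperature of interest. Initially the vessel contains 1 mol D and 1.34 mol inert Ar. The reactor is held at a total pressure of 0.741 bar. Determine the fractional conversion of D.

X = 0.617

Basis: 1 mol D initially; let X = conversion of D. Extent ξ = X.
Moles: n_D = 1 − X; n_E = 2X; n_I = 1.34 (inert).
Total moles n_T = 2.34 + X.
Mole fractions y_i = n_i/n_T; Kp = p_E^2 / (p_D) with p_i = y_i·P.
Setting this equal to 0.994 bar and taking the physical root (0 < X < 1) gives X = 0.617.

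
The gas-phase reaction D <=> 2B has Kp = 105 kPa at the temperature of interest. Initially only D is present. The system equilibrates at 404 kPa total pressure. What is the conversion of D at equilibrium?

X = 0.247

Let X = conversion of D (basis 1 mol D); extent of reaction ξ = X.
At extent ξ: n_D = 1 − X; n_B = 2X.
Total moles n_T = 1 + X.
Mole fractions y_i = n_i/n_T; Kp = p_B^2 / (p_D) with p_i = y_i·P.
Equating to 105 kPa and solving on 0 < X < 1: X = 0.247.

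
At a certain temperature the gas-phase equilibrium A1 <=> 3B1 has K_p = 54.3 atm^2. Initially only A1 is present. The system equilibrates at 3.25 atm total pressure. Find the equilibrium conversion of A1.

Let X = conversion of A1 (basis 1 mol A1); extent of reaction ξ = X.
Moles: n_A1 = 1 − X; n_B1 = 3X.
Summing: n_T = 1 + 2X.
y_i = n_i/n_T, p_i = y_i·P. K_p = p_B1^3 / (p_A1).
Equating to 54.3 atm^2 and solving on 0 < X < 1: X = 0.693.

X = 0.693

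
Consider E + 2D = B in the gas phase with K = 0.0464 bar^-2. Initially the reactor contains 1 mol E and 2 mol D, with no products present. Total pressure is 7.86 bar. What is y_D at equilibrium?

Basis: 1 mol E initially; let X = conversion of E. Extent ξ = X.
Mole table: n_E = 1 − X; n_D = 2 − 2X; n_B = X.
Total moles n_T = 3 − 2X.
Mole fractions y_i = n_i/n_T; K = p_B / (p_E p_D^2) with p_i = y_i·P.
Substituting and setting equal to 0.0464 bar^-2 gives a polynomial in X; the root in (0,1) is X = 0.443.
Then n_D = 1.11, n_T = 2.11, so y_D = 0.527.

y_D = 0.527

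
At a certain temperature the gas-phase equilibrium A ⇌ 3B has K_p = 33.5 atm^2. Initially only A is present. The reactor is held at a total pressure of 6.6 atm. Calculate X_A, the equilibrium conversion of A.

X = 0.380

Basis: 1 mol A initially; let X = conversion of A. Extent ξ = X.
Species balance: n_A = 1 − X; n_B = 3X.
Summing: n_T = 1 + 2X.
With p_i = (n_i/n_T)P, K_p = p_B^3 / (p_A).
Substituting and setting equal to 33.5 atm^2 gives a polynomial in X; the root in (0,1) is X = 0.380.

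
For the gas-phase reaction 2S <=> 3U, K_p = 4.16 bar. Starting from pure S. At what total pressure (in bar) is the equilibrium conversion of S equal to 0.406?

Take 1 mol S as basis and let X be its fractional conversion, so ξ = 0.5X.
Moles: n_S = 1 − X; n_U = 1.5X.
Summing: n_T = 1 + 0.5X.
K_p = p_U^3 / (p_S^2) with p_i = (n_i/n_T)·P.
At X = 0.406: the mole-fraction product g(X) = Π y_i^ν_i = 0.5321. Since K_p = g(X)·P^{1}, P = (K_p/g)^(1/1) = (4.16/0.5321)^(1/1) = 7.82 bar.

P = 7.82 bar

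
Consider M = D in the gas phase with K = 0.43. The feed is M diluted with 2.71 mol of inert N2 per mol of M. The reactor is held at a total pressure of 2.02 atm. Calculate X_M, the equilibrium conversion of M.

Let X = conversion of M (basis 1 mol M); extent of reaction ξ = X.
Moles: n_M = 1 − X; n_D = X; n_I = 2.71 (inert).
n_T stays at 3.71 (no change in mole number).
Mole fractions y_i = n_i/n_T; K = p_D / (p_M) with p_i = y_i·P.
Substituting and setting equal to 0.43 gives a polynomial in X; the root in (0,1) is X = 0.301.

X = 0.301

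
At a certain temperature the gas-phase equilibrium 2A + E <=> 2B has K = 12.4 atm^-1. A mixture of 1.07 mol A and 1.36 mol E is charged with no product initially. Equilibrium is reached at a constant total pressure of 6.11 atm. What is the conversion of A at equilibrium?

Basis: 1.07 mol A initially; let X = conversion of A. Extent ξ = 0.535X.
At extent ξ: n_A = 1.07 − 1.07X; n_E = 1.36 − 0.535X; n_B = 1.07X.
n_T = Σnᵢ = 2.43 − 0.535X.
Mole fractions y_i = n_i/n_T; K = p_B^2 / (p_A^2 p_E) with p_i = y_i·P.
Substituting and setting equal to 12.4 atm^-1 gives a polynomial in X; the root in (0,1) is X = 0.855.

X = 0.855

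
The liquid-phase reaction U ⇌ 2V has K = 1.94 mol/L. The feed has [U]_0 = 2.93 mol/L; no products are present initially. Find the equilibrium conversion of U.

X = 0.332

Let X = conversion of U; extent ξ = 2.93·X mol/L.
Concentrations: [U] = 2.93 − 2.93X; [V] = 5.86X.
K = [V]^2 / ([U]).
Setting equal to 1.94 and solving for X on (0,1) gives X = 0.332.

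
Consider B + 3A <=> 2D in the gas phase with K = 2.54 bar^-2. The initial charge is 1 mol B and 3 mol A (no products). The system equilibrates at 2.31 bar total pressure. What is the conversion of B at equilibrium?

Let X = conversion of B (basis 1 mol B); extent of reaction ξ = X.
Species balance: n_B = 1 − X; n_A = 3 − 3X; n_D = 2X.
n_T = Σnᵢ = 4 − 2X.
Mole fractions y_i = n_i/n_T; K = p_D^2 / (p_B p_A^3) with p_i = y_i·P.
This yields a degree-4 equation in X; solving on (0,1), X = 0.584.

X = 0.584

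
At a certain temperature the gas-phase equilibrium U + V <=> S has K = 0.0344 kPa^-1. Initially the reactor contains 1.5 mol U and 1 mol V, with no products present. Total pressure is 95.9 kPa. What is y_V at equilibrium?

Take 1 mol V as basis and let X be its fractional conversion, so ξ = X.
At extent ξ: n_U = 1.5 − X; n_V = 1 − X; n_S = X.
Summing: n_T = 2.5 − X.
With p_i = (n_i/n_T)P, K = p_S / (p_U p_V).
Equating to 0.0344 kPa^-1 and solving on 0 < X < 1: X = 0.609.
Then n_V = 0.391, n_T = 1.89, so y_V = 0.207.

y_V = 0.207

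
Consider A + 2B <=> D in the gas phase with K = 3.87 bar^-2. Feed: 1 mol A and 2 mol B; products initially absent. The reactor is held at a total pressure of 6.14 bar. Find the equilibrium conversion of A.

X = 0.866

Basis: 1 mol A initially; let X = conversion of A. Extent ξ = X.
Species balance: n_A = 1 − X; n_B = 2 − 2X; n_D = X.
Summing: n_T = 3 − 2X.
Mole fractions y_i = n_i/n_T; K = p_D / (p_A p_B^2) with p_i = y_i·P.
Substituting and setting equal to 3.87 bar^-2 gives a polynomial in X; the root in (0,1) is X = 0.866.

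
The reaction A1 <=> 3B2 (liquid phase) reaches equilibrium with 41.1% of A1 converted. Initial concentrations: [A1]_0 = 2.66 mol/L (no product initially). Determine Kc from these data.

Let X = conversion of A1.
Concentrations: [A1] = 2.66 − 2.66X; [B2] = 7.98X.
At X = 0.411: [A1] = 1.57, [B2] = 3.28.
Kc = [B2]^3 / ([A1]) = 22.5 (mol/L)^2.

Kc = 22.5 (mol/L)^2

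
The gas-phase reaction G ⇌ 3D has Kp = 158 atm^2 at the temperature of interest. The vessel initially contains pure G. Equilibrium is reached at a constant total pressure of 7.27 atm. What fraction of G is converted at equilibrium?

X = 0.599

Basis: 1 mol G initially; let X = conversion of G. Extent ξ = X.
Mole table: n_G = 1 − X; n_D = 3X.
n_T = Σnᵢ = 1 + 2X.
With p_i = (n_i/n_T)P, Kp = p_D^3 / (p_G).
This yields a degree-3 equation in X; solving on (0,1), X = 0.599.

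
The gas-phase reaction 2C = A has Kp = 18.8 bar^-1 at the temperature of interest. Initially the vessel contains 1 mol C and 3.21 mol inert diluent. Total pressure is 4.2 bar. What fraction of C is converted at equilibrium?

Take 1 mol C as basis and let X be its fractional conversion, so ξ = 0.5X.
Moles: n_C = 1 − X; n_A = 0.5X; n_I = 3.21 (inert).
Summing: n_T = 4.21 − 0.5X.
With p_i = (n_i/n_T)P, Kp = p_A / (p_C^2).
Setting this equal to 18.8 bar^-1 and taking the physical root (0 < X < 1) gives X = 0.857.

X = 0.857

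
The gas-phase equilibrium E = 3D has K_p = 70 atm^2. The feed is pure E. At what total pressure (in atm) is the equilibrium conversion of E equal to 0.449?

Basis: 1 mol E initially; let X = conversion of E. Extent ξ = X.
At extent ξ: n_E = 1 − X; n_D = 3X.
n_T = Σnᵢ = 1 + 2X.
K_p = p_D^3 / (p_E) with p_i = (n_i/n_T)·P.
At X = 0.449: the mole-fraction product g(X) = Π y_i^ν_i = 1.231. Since K_p = g(X)·P^{2}, P = (K_p/g)^(1/2) = (70/1.231)^(1/2) = 7.54 atm.

P = 7.54 atm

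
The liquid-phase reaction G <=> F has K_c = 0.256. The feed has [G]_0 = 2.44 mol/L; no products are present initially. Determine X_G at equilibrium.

X = 0.204

Let X = conversion of G; extent ξ = 2.44·X mol/L.
Concentrations: [G] = 2.44 − 2.44X; [F] = 2.44X.
K_c = [F] / ([G]).
Solving K_c = 0.256 for X ∈ (0,1): X = 0.204.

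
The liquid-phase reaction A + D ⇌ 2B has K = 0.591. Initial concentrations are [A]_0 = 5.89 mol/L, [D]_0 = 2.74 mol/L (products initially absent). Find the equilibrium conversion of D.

X = 0.396

Let X = conversion of D; extent ξ = 2.74·X mol/L.
Concentrations: [A] = 5.89 − 2.74X; [D] = 2.74 − 2.74X; [B] = 5.48X.
K = [B]^2 / ([A] [D]).
This equals 0.591 at X = 0.396 (the root in 0 < X < 1).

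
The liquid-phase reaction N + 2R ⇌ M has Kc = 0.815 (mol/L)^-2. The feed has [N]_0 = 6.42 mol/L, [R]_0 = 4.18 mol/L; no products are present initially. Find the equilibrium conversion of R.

X = 0.838

Let X = conversion of R; extent ξ = 4.18X/2 mol/L.
Concentrations: [N] = 6.42 − 2.09X; [R] = 4.18 − 4.18X; [M] = 2.09X.
Kc = [M] / ([N] [R]^2).
Solving Kc = 0.815 for X ∈ (0,1): X = 0.838.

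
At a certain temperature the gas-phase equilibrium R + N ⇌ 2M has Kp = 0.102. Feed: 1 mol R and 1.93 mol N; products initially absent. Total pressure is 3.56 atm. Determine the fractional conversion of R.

X = 0.190

Take 1 mol R as basis and let X be its fractional conversion, so ξ = X.
Species balance: n_R = 1 − X; n_N = 1.93 − X; n_M = 2X.
Total moles n_T = 2.93 (Δν = 0, constant).
With p_i = (n_i/n_T)P, Kp = p_M^2 / (p_R p_N).
This yields a degree-2 equation in X; solving on (0,1), X = 0.190.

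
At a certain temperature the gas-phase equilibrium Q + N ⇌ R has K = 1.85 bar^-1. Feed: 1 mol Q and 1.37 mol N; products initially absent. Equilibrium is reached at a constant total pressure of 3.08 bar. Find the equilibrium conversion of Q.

Take 1 mol Q as basis and let X be its fractional conversion, so ξ = X.
Mole table: n_Q = 1 − X; n_N = 1.37 − X; n_R = X.
Total moles n_T = 2.37 − X.
y_i = n_i/n_T, p_i = y_i·P. K = p_R / (p_Q p_N).
Equating to 1.85 bar^-1 and solving on 0 < X < 1: X = 0.696.

X = 0.696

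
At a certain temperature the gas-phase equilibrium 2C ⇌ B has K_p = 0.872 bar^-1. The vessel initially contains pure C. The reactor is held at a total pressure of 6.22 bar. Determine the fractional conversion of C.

X = 0.790

Let X = conversion of C (basis 1 mol C); extent of reaction ξ = 0.5X.
Moles: n_C = 1 − X; n_B = 0.5X.
Summing: n_T = 1 − 0.5X.
y_i = n_i/n_T, p_i = y_i·P. K_p = p_B / (p_C^2).
Setting this equal to 0.872 bar^-1 and taking the physical root (0 < X < 1) gives X = 0.790.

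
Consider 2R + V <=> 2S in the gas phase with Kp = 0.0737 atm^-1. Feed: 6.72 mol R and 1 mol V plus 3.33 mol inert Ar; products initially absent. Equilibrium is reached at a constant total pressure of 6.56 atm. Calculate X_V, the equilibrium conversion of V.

Take 1 mol V as basis and let X be its fractional conversion, so ξ = X.
Moles: n_R = 6.72 − 2X; n_V = 1 − X; n_S = 2X; n_I = 3.33 (inert).
Summing: n_T = 11.1 − X.
y_i = n_i/n_T, p_i = y_i·P. Kp = p_S^2 / (p_R^2 p_V).
This yields a degree-3 equation in X; solving on (0,1), X = 0.457.

X = 0.457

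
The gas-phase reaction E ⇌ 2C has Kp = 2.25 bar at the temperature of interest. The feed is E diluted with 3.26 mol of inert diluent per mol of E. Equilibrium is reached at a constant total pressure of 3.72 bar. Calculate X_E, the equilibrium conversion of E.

X = 0.564

Take 1 mol E as basis and let X be its fractional conversion, so ξ = X.
Mole table: n_E = 1 − X; n_C = 2X; n_I = 3.26 (inert).
Summing: n_T = 4.26 + X.
Mole fractions y_i = n_i/n_T; Kp = p_C^2 / (p_E) with p_i = y_i·P.
Substituting and setting equal to 2.25 bar gives a polynomial in X; the root in (0,1) is X = 0.564.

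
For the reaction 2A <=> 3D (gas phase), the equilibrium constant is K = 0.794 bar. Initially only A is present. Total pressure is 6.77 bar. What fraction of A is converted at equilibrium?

X = 0.275

Let X = conversion of A (basis 1 mol A); extent of reaction ξ = 0.5X.
At extent ξ: n_A = 1 − X; n_D = 1.5X.
Total moles n_T = 1 + 0.5X.
With p_i = (n_i/n_T)P, K = p_D^3 / (p_A^2).
Setting this equal to 0.794 bar and taking the physical root (0 < X < 1) gives X = 0.275.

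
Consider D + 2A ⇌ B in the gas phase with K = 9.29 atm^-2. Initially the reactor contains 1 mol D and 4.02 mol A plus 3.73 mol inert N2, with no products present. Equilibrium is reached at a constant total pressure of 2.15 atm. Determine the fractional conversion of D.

Take 1 mol D as basis and let X be its fractional conversion, so ξ = X.
Species balance: n_D = 1 − X; n_A = 4.02 − 2X; n_B = X; n_I = 3.73 (inert).
Summing: n_T = 8.75 − 2X.
With p_i = (n_i/n_T)P, K = p_B / (p_D p_A^2).
This yields a degree-3 equation in X; solving on (0,1), X = 0.827.

X = 0.827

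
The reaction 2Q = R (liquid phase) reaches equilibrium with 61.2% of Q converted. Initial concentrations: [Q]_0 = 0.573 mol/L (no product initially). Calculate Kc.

Let X = conversion of Q.
Concentrations: [Q] = 0.573 − 0.573X; [R] = 0.286X.
At X = 0.612: [Q] = 0.222, [R] = 0.175.
Kc = [R] / ([Q]^2) = 3.55 L/mol.

Kc = 3.55 L/mol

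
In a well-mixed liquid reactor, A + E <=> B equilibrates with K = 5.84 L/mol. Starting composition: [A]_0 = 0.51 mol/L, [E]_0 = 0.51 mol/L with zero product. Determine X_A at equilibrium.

Let X = conversion of A; extent ξ = 0.51·X mol/L.
Concentrations: [A] = 0.51 − 0.51X; [E] = 0.51 − 0.51X; [B] = 0.51X.
K = [B] / ([A] [E]).
Solving K = 5.84 for X ∈ (0,1): X = 0.565.

X = 0.565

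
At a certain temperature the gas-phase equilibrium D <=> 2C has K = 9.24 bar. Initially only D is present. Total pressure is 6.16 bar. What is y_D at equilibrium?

Take 1 mol D as basis and let X be its fractional conversion, so ξ = X.
Species balance: n_D = 1 − X; n_C = 2X.
Total moles n_T = 1 + X.
y_i = n_i/n_T, p_i = y_i·P. K = p_C^2 / (p_D).
Equating to 9.24 bar and solving on 0 < X < 1: X = 0.522.
Then n_D = 0.478, n_T = 1.52, so y_D = 0.314.

y_D = 0.314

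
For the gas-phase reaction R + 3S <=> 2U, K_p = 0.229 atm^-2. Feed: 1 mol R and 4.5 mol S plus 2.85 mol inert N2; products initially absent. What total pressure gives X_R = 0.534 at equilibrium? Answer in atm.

Basis: 1 mol R initially; let X = conversion of R. Extent ξ = X.
Species balance: n_R = 1 − X; n_S = 4.5 − 3X; n_U = 2X; n_I = 2.85 (inert).
Total moles n_T = 8.35 − 2X.
K_p = p_U^2 / (p_R p_S^3) with p_i = (n_i/n_T)·P.
At X = 0.534: the mole-fraction product g(X) = Π y_i^ν_i = 5.333. Since K_p = g(X)·P^{-2}, P = (g/K_p)^(1/2) = (5.333/0.229)^(1/2) = 4.83 atm.

P = 4.83 atm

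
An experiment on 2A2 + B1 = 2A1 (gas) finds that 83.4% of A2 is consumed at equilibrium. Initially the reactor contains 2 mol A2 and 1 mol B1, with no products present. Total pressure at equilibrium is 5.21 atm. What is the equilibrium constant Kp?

Kp = 63.2 atm^-1

Let X = conversion of A2 (basis 2 mol A2); extent of reaction ξ = X.
Moles: n_A2 = 2 − 2X; n_B1 = 1 − X; n_A1 = 2X.
Total moles n_T = 3 − X.
At X = 0.834: n_A2 = 0.332, n_B1 = 0.166, n_A1 = 1.67, n_T = 2.17.
p_i = (n_i/n_T)·P. Kp = p_A1^2 / (p_A2^2 p_B1) = 63.2 atm^-1.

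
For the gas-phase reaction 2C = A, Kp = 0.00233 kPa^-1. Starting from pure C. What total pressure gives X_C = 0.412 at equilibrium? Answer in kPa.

P = 203 kPa

Let X = conversion of C (basis 1 mol C); extent of reaction ξ = 0.5X.
Moles: n_C = 1 − X; n_A = 0.5X.
n_T = Σnᵢ = 1 − 0.5X.
Kp = p_A / (p_C^2) with p_i = (n_i/n_T)·P.
At X = 0.412: the mole-fraction product g(X) = Π y_i^ν_i = 0.4731. Since Kp = g(X)·P^{-1}, P = (g/Kp)^(1/1) = (0.4731/0.00233)^(1/1) = 203 kPa.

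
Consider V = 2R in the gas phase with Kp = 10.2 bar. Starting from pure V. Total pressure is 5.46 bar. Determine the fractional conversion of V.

Let X = conversion of V (basis 1 mol V); extent of reaction ξ = X.
Mole table: n_V = 1 − X; n_R = 2X.
Summing: n_T = 1 + X.
y_i = n_i/n_T, p_i = y_i·P. Kp = p_R^2 / (p_V).
This yields a degree-2 equation in X; solving on (0,1), X = 0.564.

X = 0.564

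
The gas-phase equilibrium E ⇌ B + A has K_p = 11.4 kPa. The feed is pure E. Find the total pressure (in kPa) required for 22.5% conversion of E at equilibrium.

Basis: 1 mol E initially; let X = conversion of E. Extent ξ = X.
Species balance: n_E = 1 − X; n_B = X; n_A = X.
n_T = Σnᵢ = 1 + X.
K_p = p_B p_A / (p_E) with p_i = (n_i/n_T)·P.
At X = 0.225: the mole-fraction product g(X) = Π y_i^ν_i = 0.05332. Since K_p = g(X)·P^{1}, P = (K_p/g)^(1/1) = (11.4/0.05332)^(1/1) = 214 kPa.

P = 214 kPa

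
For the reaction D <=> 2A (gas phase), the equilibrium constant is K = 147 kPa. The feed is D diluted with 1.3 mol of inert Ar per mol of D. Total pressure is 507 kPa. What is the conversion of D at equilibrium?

X = 0.353

Take 1 mol D as basis and let X be its fractional conversion, so ξ = X.
Species balance: n_D = 1 − X; n_A = 2X; n_I = 1.3 (inert).
Summing: n_T = 2.3 + X.
y_i = n_i/n_T, p_i = y_i·P. K = p_A^2 / (p_D).
Substituting and setting equal to 147 kPa gives a polynomial in X; the root in (0,1) is X = 0.353.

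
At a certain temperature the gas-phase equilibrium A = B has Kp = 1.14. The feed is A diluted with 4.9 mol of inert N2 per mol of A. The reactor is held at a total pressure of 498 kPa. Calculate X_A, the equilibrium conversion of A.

X = 0.533

Let X = conversion of A (basis 1 mol A); extent of reaction ξ = X.
Species balance: n_A = 1 − X; n_B = X; n_I = 4.9 (inert).
Since Δν = 0, n_T = 5.9 throughout.
y_i = n_i/n_T, p_i = y_i·P. Kp = p_B / (p_A).
Substituting and setting equal to 1.14 gives a polynomial in X; the root in (0,1) is X = 0.533.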